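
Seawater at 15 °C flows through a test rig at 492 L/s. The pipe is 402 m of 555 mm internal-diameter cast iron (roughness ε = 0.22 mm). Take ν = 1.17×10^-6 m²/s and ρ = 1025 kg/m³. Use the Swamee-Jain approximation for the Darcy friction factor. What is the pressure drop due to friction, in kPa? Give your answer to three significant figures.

Δp ≈ 25.4 kPa

V = 4Q/(πD²) = 4·0.492/(π·0.555²) = 2.034 m/s
Re = VD/ν = 2.034·0.555/1.17×10^-6 = 9.65×10^5 → turbulent
ε/D = 0.22/555 = 3.96×10^-4
Swamee-Jain: f = 0.01658
h_f = f(L/D)V²/(2g) = 0.01658·(402/0.555)·2.034²/(2·9.81) = 2.531 m
Δp = ρg·h_f = 1025·9.81·2.531 = 25.45 kPa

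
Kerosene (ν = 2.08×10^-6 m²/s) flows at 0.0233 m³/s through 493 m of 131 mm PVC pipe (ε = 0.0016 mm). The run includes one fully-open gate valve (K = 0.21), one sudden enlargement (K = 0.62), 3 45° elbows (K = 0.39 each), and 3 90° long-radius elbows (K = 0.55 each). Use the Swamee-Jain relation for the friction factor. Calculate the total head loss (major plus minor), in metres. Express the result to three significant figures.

V = 4Q/(πD²) = 1.729 m/s; V²/2g = 0.1523 m
Re = 1.09×10^5, ε/D = 1.22×10^-5 → f = 0.01763 (Swamee-Jain)
Major: h_f = f(L/D)·V²/2g = 0.01763·3763·0.1523 = 10.10 m
Minor: ΣK = 3.65; h_m = ΣK·V²/2g = 0.5560 m
Total H_L = 10.10 + 0.5560 = 10.66 m

H_L ≈ 10.7 m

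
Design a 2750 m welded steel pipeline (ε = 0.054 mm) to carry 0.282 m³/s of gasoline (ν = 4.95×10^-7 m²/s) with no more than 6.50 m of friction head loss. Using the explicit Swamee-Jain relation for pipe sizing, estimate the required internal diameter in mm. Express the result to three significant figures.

D ≈ 521 mm

Swamee-Jain (Type III): D = 0.66·[ε^1.25·(LQ²/(gh_f))^4.75 + ν·Q^9.4·(L/(gh_f))^5.2]^0.04
LQ²/(gh_f) = 3.430; L/(gh_f) = 43.13
Term 1 = ε^1.25·(…)^4.75 = 0.00161; Term 2 = ν·Q^9.4·(…)^5.2 = 0.00107
D = 0.66·(0.00161 + 0.00107)^0.04 = 0.5208 m = 521 mm
Check: V = 1.32 m/s, Re = 1.39×10^6, f = 0.01323, h_f = 6.24 m ≈ 6.50 m ✓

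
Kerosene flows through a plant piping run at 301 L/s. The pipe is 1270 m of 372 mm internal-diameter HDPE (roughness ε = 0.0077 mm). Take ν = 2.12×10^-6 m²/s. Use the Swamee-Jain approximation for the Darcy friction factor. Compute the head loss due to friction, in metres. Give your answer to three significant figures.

h_f ≈ 18.0 m

V = 4Q/(πD²) = 4·0.301/(π·0.372²) = 2.769 m/s
Re = VD/ν = 2.769·0.372/2.12×10^-6 = 4.86×10^5 → turbulent
ε/D = 0.0077/372 = 2.07×10^-5
Swamee-Jain: f = 0.01348
h_f = f(L/D)V²/(2g) = 0.01348·(1270/0.372)·2.769²/(2·9.81) = 17.99 m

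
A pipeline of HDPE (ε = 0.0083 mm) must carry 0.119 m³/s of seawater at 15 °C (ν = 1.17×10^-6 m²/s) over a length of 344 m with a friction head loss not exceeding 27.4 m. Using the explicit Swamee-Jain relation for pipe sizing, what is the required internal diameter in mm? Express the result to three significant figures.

D ≈ 182 mm

Swamee-Jain (Type III): D = 0.66·[ε^1.25·(LQ²/(gh_f))^4.75 + ν·Q^9.4·(L/(gh_f))^5.2]^0.04
LQ²/(gh_f) = 0.01812; L/(gh_f) = 1.280
Term 1 = ε^1.25·(…)^4.75 = 2.37×10^-15; Term 2 = ν·Q^9.4·(…)^5.2 = 8.62×10^-15
D = 0.66·(2.37×10^-15 + 8.62×10^-15)^0.04 = 0.1825 m = 182 mm
Check: V = 4.55 m/s, Re = 7.10×10^5, f = 0.01314, h_f = 26.1 m ≈ 27.4 m ✓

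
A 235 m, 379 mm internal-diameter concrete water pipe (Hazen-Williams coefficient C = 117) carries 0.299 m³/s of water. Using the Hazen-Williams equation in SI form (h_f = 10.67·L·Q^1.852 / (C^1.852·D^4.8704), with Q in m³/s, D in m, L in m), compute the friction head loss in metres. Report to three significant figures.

h_f = 10.67·235·0.299^1.852 / (117^1.852·0.379^4.8704) = 4.468 m

h_f ≈ 4.47 m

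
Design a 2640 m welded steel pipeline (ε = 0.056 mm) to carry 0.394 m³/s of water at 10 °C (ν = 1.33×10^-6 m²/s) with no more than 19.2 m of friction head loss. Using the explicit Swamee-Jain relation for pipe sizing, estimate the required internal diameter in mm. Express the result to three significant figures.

Swamee-Jain (Type III): D = 0.66·[ε^1.25·(LQ²/(gh_f))^4.75 + ν·Q^9.4·(L/(gh_f))^5.2]^0.04
LQ²/(gh_f) = 2.176; L/(gh_f) = 14.02
Term 1 = ε^1.25·(…)^4.75 = 1.95×10^-4; Term 2 = ν·Q^9.4·(…)^5.2 = 1.92×10^-4
D = 0.66·(1.95×10^-4 + 1.92×10^-4)^0.04 = 0.4820 m = 482 mm
Check: V = 2.16 m/s, Re = 7.83×10^5, f = 0.01402, h_f = 18.3 m ≈ 19.2 m ✓

D ≈ 482 mm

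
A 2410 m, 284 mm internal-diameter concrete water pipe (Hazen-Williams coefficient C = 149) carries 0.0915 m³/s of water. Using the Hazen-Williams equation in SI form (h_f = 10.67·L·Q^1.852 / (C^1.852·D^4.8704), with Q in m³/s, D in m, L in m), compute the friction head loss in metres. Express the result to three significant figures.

h_f ≈ 13.3 m

h_f = 10.67·2410·0.0915^1.852 / (149^1.852·0.284^4.8704) = 13.32 m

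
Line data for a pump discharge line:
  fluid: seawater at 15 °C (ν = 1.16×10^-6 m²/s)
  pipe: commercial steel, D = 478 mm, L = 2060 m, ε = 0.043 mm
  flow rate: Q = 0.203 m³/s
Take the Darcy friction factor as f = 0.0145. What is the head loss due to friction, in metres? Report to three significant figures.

V = 4Q/(πD²) = 4·0.203/(π·0.478²) = 1.131 m/s
h_f = f(L/D)V²/(2g) = 0.01450·(2060/0.478)·1.131²/(2·9.81) = 4.076 m

h_f ≈ 4.08 m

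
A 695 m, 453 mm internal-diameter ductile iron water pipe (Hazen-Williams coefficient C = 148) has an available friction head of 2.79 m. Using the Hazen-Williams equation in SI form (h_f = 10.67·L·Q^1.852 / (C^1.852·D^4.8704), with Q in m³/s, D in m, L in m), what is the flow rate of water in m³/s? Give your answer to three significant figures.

Rearranging: Q = [h_f·C^1.852·D^4.8704 / (10.67·L)]^(1/1.852)
Q = [2.79·148^1.852·0.453^4.8704 / (10.67·695)]^0.540 = 0.2611 m³/s

Q ≈ 0.261 m³/s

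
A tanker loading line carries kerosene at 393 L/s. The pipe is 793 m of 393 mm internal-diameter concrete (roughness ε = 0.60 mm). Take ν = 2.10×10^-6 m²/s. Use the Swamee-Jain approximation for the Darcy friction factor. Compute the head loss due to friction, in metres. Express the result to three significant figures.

V = 4Q/(πD²) = 4·0.393/(π·0.393²) = 3.240 m/s
Re = VD/ν = 3.240·0.393/2.10×10^-6 = 6.06×10^5 → turbulent
ε/D = 0.60/393 = 0.00153
Swamee-Jain: f = 0.02230
h_f = f(L/D)V²/(2g) = 0.02230·(793/0.393)·3.240²/(2·9.81) = 24.07 m

h_f ≈ 24.1 m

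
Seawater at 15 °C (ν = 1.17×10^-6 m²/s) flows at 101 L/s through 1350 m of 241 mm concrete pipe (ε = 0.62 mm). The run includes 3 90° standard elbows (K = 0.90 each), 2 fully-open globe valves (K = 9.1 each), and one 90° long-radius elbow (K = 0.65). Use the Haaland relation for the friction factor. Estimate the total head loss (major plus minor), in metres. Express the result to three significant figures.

H_L ≈ 41.0 m

V = 4Q/(πD²) = 2.214 m/s; V²/2g = 0.2499 m
Re = 4.56×10^5, ε/D = 0.00257 → f = 0.02542 (Haaland)
Major: h_f = f(L/D)·V²/2g = 0.02542·5602·0.2499 = 35.58 m
Minor: ΣK = 21.6; h_m = ΣK·V²/2g = 5.384 m
Total H_L = 35.58 + 5.384 = 40.96 m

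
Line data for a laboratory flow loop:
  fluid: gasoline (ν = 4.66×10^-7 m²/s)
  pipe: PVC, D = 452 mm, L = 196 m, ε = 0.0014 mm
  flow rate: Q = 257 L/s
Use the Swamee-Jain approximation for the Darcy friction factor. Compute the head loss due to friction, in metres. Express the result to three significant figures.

h_f ≈ 0.618 m

V = 4Q/(πD²) = 4·0.257/(π·0.452²) = 1.602 m/s
Re = VD/ν = 1.602·0.452/4.66×10^-7 = 1.55×10^6 → turbulent
ε/D = 0.0014/452 = 3.10×10^-6
Swamee-Jain: f = 0.01089
h_f = f(L/D)V²/(2g) = 0.01089·(196/0.452)·1.602²/(2·9.81) = 0.6177 m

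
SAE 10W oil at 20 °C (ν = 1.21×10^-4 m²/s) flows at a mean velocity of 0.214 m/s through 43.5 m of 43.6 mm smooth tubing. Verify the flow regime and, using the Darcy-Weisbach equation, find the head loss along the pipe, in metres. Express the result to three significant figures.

h_f ≈ 1.93 m

Re = VD/ν = 0.214·0.04360/1.21×10^-4 = 77.1 → laminar (Re < 2300)
f = 64/Re = 0.8300
h_f = f(L/D)V²/(2g) = 0.8300·(43.5/0.04360)·0.214²/(2·9.81) = 1.933 m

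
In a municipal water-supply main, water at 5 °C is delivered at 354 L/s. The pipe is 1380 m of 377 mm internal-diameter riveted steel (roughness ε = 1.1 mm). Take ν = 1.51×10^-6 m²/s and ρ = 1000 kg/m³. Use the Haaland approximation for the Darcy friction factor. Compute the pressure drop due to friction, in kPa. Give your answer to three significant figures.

Δp ≈ 482 kPa

V = 4Q/(πD²) = 4·0.354/(π·0.377²) = 3.171 m/s
Re = VD/ν = 3.171·0.377/1.51×10^-6 = 7.92×10^5 → turbulent
ε/D = 1.1/377 = 0.00292
Haaland: f = 0.02617
h_f = f(L/D)V²/(2g) = 0.02617·(1380/0.377)·3.171²/(2·9.81) = 49.11 m
Δp = ρg·h_f = 1000·9.81·49.11 = 481.7 kPa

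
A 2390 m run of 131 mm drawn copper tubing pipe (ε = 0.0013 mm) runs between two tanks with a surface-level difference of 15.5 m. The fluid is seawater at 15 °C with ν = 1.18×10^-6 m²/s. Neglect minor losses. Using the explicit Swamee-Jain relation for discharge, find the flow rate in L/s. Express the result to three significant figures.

Q ≈ 13.0 L/s

Swamee-Jain (Type II): Q = -0.965·√(gD⁵h_f/L)·ln[ε/(3.7D) + √(3.17ν²L/(gD³h_f))]
√(gD⁵h_f/L) = √(9.81·0.131⁵·15.5/2390) = 0.001567
ε/(3.7D) = 2.68×10^-6; √(3.17ν²L/(gD³h_f)) = 1.76×10^-4
Q = -0.965·0.001567·ln(1.784×10^-4) = 0.01305 m³/s
Check: V = 0.968 m/s, Re = 1.07×10^5, f = 0.01766, h_f = 15.4 m ≈ 15.5 m ✓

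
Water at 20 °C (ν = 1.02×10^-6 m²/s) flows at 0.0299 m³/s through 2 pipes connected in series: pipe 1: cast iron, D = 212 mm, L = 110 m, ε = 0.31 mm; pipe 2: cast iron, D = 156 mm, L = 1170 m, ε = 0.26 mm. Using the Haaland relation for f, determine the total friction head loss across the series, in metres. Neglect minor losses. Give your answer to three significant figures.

H ≈ 22.1 m

Pipe 1: V = 0.8471 m/s, Re = 1.76×10^5, ε/D = 0.00146, f = 0.02272, h_1 = f(L/D)V²/2g = 0.4311 m
Pipe 2: V = 1.564 m/s, Re = 2.39×10^5, ε/D = 0.00167, f = 0.02312, h_2 = f(L/D)V²/2g = 21.62 m
Series → Q common, losses add: H = Σh = 22.06 m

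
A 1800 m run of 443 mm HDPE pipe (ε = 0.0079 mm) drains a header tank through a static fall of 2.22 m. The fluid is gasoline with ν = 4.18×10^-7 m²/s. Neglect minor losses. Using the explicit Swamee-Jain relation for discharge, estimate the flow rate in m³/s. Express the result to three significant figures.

Swamee-Jain (Type II): Q = -0.965·√(gD⁵h_f/L)·ln[ε/(3.7D) + √(3.17ν²L/(gD³h_f))]
√(gD⁵h_f/L) = √(9.81·0.443⁵·2.22/1800) = 0.01437
ε/(3.7D) = 4.82×10^-6; √(3.17ν²L/(gD³h_f)) = 2.29×10^-5
Q = -0.965·0.01437·ln(2.777×10^-5) = 0.1455 m³/s
Check: V = 0.944 m/s, Re = 1.00×10^6, f = 0.01203, h_f = 2.22 m ≈ 2.22 m ✓

Q ≈ 0.145 m³/s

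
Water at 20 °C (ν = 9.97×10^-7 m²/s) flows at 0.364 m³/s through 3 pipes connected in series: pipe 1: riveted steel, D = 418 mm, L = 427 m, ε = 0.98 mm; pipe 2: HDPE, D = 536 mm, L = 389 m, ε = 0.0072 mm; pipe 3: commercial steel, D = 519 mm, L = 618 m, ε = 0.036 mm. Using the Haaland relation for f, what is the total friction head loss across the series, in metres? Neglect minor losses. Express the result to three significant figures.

Pipe 1: V = 2.653 m/s, Re = 1.11×10^6, ε/D = 0.00234, f = 0.02462, h_1 = f(L/D)V²/2g = 9.020 m
Pipe 2: V = 1.613 m/s, Re = 8.67×10^5, ε/D = 1.34×10^-5, f = 0.01209, h_2 = f(L/D)V²/2g = 1.164 m
Pipe 3: V = 1.721 m/s, Re = 8.96×10^5, ε/D = 6.94×10^-5, f = 0.01299, h_3 = f(L/D)V²/2g = 2.334 m
Series → Q common, losses add: H = Σh = 12.52 m

H ≈ 12.5 m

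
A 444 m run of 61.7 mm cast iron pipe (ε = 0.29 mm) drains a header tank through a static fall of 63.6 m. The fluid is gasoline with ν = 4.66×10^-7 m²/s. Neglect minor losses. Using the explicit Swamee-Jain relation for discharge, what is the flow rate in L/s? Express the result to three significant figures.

Q ≈ 7.18 L/s

Swamee-Jain (Type II): Q = -0.965·√(gD⁵h_f/L)·ln[ε/(3.7D) + √(3.17ν²L/(gD³h_f))]
√(gD⁵h_f/L) = √(9.81·0.0617⁵·63.6/444) = 0.001121
ε/(3.7D) = 0.00127; √(3.17ν²L/(gD³h_f)) = 4.57×10^-5
Q = -0.965·0.001121·ln(0.001316) = 0.007175 m³/s
Check: V = 2.40 m/s, Re = 3.18×10^5, f = 0.03025, h_f = 63.9 m ≈ 63.6 m ✓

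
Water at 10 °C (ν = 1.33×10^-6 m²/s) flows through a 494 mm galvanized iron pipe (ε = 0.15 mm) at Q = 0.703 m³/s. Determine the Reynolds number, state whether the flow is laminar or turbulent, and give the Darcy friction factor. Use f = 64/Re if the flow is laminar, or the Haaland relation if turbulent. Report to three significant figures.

V = 4Q/(πD²) = 3.668 m/s
Re = VD/ν = 3.668·0.494/1.33×10^-6 = 1.36×10^6
Re > 4000 → turbulent; ε/D = 3.04×10^-4
Haaland: f = 0.01548

Re ≈ 1.36×10^6; turbulent; f ≈ 0.0155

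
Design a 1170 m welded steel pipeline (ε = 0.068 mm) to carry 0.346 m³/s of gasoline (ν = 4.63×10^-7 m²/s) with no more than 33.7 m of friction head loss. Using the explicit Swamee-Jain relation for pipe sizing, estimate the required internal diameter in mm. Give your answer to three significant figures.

D ≈ 349 mm

Swamee-Jain (Type III): D = 0.66·[ε^1.25·(LQ²/(gh_f))^4.75 + ν·Q^9.4·(L/(gh_f))^5.2]^0.04
LQ²/(gh_f) = 0.4237; L/(gh_f) = 3.539
Term 1 = ε^1.25·(…)^4.75 = 1.04×10^-7; Term 2 = ν·Q^9.4·(…)^5.2 = 1.54×10^-8
D = 0.66·(1.04×10^-7 + 1.54×10^-8)^0.04 = 0.3489 m = 349 mm
Check: V = 3.62 m/s, Re = 2.73×10^6, f = 0.01412, h_f = 31.6 m ≈ 33.7 m ✓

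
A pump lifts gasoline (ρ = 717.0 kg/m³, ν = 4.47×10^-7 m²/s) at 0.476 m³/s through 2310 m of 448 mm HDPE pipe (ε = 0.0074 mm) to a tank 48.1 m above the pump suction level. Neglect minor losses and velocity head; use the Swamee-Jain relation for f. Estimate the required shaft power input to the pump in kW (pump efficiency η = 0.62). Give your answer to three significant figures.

V = 4Q/(πD²) = 3.020 m/s; Re = 3.03×10^6; ε/D = 1.65×10^-5; f = 0.01046
h_f = f(L/D)V²/2g = 25.06 m
Total head H = z + h_f = 48.1 + 25.06 = 73.16 m
P_hyd = ρgQH = 717.0·9.81·0.476·73.16 = 244.9 kW
P_shaft = P_hyd/η = 244.9/0.62 = 395.1 kW

P_shaft ≈ 395 kW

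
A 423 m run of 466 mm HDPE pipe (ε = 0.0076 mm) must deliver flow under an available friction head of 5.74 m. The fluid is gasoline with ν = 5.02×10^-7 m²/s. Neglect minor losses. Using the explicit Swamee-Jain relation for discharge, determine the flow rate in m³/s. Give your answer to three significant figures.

Q ≈ 0.591 m³/s

Swamee-Jain (Type II): Q = -0.965·√(gD⁵h_f/L)·ln[ε/(3.7D) + √(3.17ν²L/(gD³h_f))]
√(gD⁵h_f/L) = √(9.81·0.466⁵·5.74/423) = 0.05409
ε/(3.7D) = 4.41×10^-6; √(3.17ν²L/(gD³h_f)) = 7.70×10^-6
Q = -0.965·0.05409·ln(1.211×10^-5) = 0.5909 m³/s
Check: V = 3.46 m/s, Re = 3.22×10^6, f = 0.01038, h_f = 5.77 m ≈ 5.74 m ✓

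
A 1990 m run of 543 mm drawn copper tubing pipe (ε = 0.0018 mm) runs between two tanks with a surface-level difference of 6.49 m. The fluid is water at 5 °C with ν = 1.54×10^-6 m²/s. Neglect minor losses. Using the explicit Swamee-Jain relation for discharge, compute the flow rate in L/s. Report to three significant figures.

Q ≈ 381 L/s

Swamee-Jain (Type II): Q = -0.965·√(gD⁵h_f/L)·ln[ε/(3.7D) + √(3.17ν²L/(gD³h_f))]
√(gD⁵h_f/L) = √(9.81·0.543⁵·6.49/1990) = 0.03886
ε/(3.7D) = 8.96×10^-7; √(3.17ν²L/(gD³h_f)) = 3.83×10^-5
Q = -0.965·0.03886·ln(3.921×10^-5) = 0.3805 m³/s
Check: V = 1.64 m/s, Re = 5.79×10^5, f = 0.01281, h_f = 6.46 m ≈ 6.49 m ✓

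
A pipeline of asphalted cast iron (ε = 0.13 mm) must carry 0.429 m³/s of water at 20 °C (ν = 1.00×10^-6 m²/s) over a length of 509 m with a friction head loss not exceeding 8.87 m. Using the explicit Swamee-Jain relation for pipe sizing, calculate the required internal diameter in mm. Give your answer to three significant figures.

Swamee-Jain (Type III): D = 0.66·[ε^1.25·(LQ²/(gh_f))^4.75 + ν·Q^9.4·(L/(gh_f))^5.2]^0.04
LQ²/(gh_f) = 1.077; L/(gh_f) = 5.850
Term 1 = ε^1.25·(…)^4.75 = 1.97×10^-5; Term 2 = ν·Q^9.4·(…)^5.2 = 3.42×10^-6
D = 0.66·(1.97×10^-5 + 3.42×10^-6)^0.04 = 0.4306 m = 431 mm
Check: V = 2.95 m/s, Re = 1.27×10^6, f = 0.01563, h_f = 8.17 m ≈ 8.87 m ✓

D ≈ 431 mm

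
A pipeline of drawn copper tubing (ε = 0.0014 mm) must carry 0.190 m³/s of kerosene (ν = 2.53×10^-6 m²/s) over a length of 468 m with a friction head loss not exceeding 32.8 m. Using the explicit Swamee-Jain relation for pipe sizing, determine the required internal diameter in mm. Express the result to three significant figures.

Swamee-Jain (Type III): D = 0.66·[ε^1.25·(LQ²/(gh_f))^4.75 + ν·Q^9.4·(L/(gh_f))^5.2]^0.04
LQ²/(gh_f) = 0.05251; L/(gh_f) = 1.454
Term 1 = ε^1.25·(…)^4.75 = 4.01×10^-14; Term 2 = ν·Q^9.4·(…)^5.2 = 2.95×10^-12
D = 0.66·(4.01×10^-14 + 2.95×10^-12)^0.04 = 0.2283 m = 228 mm
Check: V = 4.64 m/s, Re = 4.19×10^5, f = 0.01360, h_f = 30.6 m ≈ 32.8 m ✓

D ≈ 228 mm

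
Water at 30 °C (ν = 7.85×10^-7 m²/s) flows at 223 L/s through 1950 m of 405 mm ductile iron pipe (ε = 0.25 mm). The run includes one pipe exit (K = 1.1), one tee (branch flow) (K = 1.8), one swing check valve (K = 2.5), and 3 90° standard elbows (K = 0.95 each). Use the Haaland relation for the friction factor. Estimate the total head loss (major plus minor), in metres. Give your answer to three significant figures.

V = 4Q/(πD²) = 1.731 m/s; V²/2g = 0.1527 m
Re = 8.93×10^5, ε/D = 6.17×10^-4 → f = 0.01797 (Haaland)
Major: h_f = f(L/D)·V²/2g = 0.01797·4815·0.1527 = 13.22 m
Minor: ΣK = 8.25; h_m = ΣK·V²/2g = 1.260 m
Total H_L = 13.22 + 1.260 = 14.48 m

H_L ≈ 14.5 m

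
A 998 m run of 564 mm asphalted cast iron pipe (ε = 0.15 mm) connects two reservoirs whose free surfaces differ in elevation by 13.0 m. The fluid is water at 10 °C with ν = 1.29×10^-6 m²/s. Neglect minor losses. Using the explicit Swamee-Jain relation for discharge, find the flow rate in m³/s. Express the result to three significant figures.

Swamee-Jain (Type II): Q = -0.965·√(gD⁵h_f/L)·ln[ε/(3.7D) + √(3.17ν²L/(gD³h_f))]
√(gD⁵h_f/L) = √(9.81·0.564⁵·13.0/998) = 0.08540
ε/(3.7D) = 7.19×10^-5; √(3.17ν²L/(gD³h_f)) = 1.52×10^-5
Q = -0.965·0.08540·ln(8.705×10^-5) = 0.7704 m³/s
Check: V = 3.08 m/s, Re = 1.35×10^6, f = 0.01525, h_f = 13.1 m ≈ 13.0 m ✓

Q ≈ 0.770 m³/s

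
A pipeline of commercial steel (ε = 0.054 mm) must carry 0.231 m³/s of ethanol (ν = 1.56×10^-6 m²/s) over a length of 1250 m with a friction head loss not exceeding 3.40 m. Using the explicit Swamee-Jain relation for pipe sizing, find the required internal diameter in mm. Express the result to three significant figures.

Swamee-Jain (Type III): D = 0.66·[ε^1.25·(LQ²/(gh_f))^4.75 + ν·Q^9.4·(L/(gh_f))^5.2]^0.04
LQ²/(gh_f) = 2.000; L/(gh_f) = 37.48
Term 1 = ε^1.25·(…)^4.75 = 1.25×10^-4; Term 2 = ν·Q^9.4·(…)^5.2 = 2.48×10^-4
D = 0.66·(1.25×10^-4 + 2.48×10^-4)^0.04 = 0.4813 m = 481 mm
Check: V = 1.27 m/s, Re = 3.92×10^5, f = 0.01503, h_f = 3.21 m ≈ 3.40 m ✓

D ≈ 481 mm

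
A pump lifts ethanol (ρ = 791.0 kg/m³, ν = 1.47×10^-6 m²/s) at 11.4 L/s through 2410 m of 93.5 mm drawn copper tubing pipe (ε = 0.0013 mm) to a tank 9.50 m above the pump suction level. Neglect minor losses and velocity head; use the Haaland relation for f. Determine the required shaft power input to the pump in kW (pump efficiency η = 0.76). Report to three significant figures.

V = 4Q/(πD²) = 1.660 m/s; Re = 1.06×10^5; ε/D = 1.39×10^-5; f = 0.01768
h_f = f(L/D)V²/2g = 64.02 m
Total head H = z + h_f = 9.50 + 64.02 = 73.52 m
P_hyd = ρgQH = 791.0·9.81·0.0114·73.52 = 6.503 kW
P_shaft = P_hyd/η = 6.503/0.76 = 8.557 kW

P_shaft ≈ 8.56 kW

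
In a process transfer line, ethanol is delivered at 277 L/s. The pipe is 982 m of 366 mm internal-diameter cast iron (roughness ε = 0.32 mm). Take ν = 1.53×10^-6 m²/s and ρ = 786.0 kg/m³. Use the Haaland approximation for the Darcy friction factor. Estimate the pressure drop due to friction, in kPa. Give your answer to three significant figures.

V = 4Q/(πD²) = 4·0.277/(π·0.366²) = 2.633 m/s
Re = VD/ν = 2.633·0.366/1.53×10^-6 = 6.30×10^5 → turbulent
ε/D = 0.32/366 = 8.74×10^-4
Haaland: f = 0.01951
h_f = f(L/D)V²/(2g) = 0.01951·(982/0.366)·2.633²/(2·9.81) = 18.49 m
Δp = ρg·h_f = 786.0·9.81·18.49 = 142.6 kPa

Δp ≈ 143 kPa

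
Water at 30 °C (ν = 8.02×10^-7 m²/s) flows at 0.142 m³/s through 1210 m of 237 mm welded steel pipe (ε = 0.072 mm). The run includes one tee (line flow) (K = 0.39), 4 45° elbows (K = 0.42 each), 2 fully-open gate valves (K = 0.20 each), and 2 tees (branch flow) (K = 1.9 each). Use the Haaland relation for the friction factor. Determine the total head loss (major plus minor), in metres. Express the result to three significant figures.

H_L ≈ 45.5 m

V = 4Q/(πD²) = 3.219 m/s; V²/2g = 0.5281 m
Re = 9.51×10^5, ε/D = 3.04×10^-4 → f = 0.01567 (Haaland)
Major: h_f = f(L/D)·V²/2g = 0.01567·5105·0.5281 = 42.24 m
Minor: ΣK = 6.27; h_m = ΣK·V²/2g = 3.311 m
Total H_L = 42.24 + 3.311 = 45.55 m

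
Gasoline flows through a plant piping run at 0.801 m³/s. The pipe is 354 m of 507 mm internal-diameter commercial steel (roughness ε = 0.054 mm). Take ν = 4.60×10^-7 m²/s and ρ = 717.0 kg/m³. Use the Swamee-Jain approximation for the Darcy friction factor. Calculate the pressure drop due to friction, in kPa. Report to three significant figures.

V = 4Q/(πD²) = 4·0.801/(π·0.507²) = 3.968 m/s
Re = VD/ν = 3.968·0.507/4.60×10^-7 = 4.37×10^6 → turbulent
ε/D = 0.054/507 = 1.07×10^-4
Swamee-Jain: f = 0.01258
h_f = f(L/D)V²/(2g) = 0.01258·(354/0.507)·3.968²/(2·9.81) = 7.047 m
Δp = ρg·h_f = 717.0·9.81·7.047 = 49.57 kPa

Δp ≈ 49.6 kPa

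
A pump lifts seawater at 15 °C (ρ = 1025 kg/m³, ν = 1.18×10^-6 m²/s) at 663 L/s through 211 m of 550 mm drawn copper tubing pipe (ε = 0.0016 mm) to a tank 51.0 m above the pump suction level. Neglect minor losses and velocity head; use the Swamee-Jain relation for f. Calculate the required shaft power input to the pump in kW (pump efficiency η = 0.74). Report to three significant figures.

P_shaft ≈ 475 kW

V = 4Q/(πD²) = 2.791 m/s; Re = 1.30×10^6; ε/D = 2.91×10^-6; f = 0.01120
h_f = f(L/D)V²/2g = 1.705 m
Total head H = z + h_f = 51.0 + 1.705 = 52.70 m
P_hyd = ρgQH = 1025·9.81·0.663·52.70 = 351.4 kW
P_shaft = P_hyd/η = 351.4/0.74 = 474.8 kW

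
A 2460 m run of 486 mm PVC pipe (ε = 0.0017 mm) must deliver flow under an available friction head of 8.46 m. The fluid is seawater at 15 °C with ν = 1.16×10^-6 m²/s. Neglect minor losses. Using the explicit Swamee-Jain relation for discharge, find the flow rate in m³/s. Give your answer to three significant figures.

Swamee-Jain (Type II): Q = -0.965·√(gD⁵h_f/L)·ln[ε/(3.7D) + √(3.17ν²L/(gD³h_f))]
√(gD⁵h_f/L) = √(9.81·0.486⁵·8.46/2460) = 0.03024
ε/(3.7D) = 9.45×10^-7; √(3.17ν²L/(gD³h_f)) = 3.32×10^-5
Q = -0.965·0.03024·ln(3.413×10^-5) = 0.3002 m³/s
Check: V = 1.62 m/s, Re = 6.78×10^5, f = 0.01247, h_f = 8.43 m ≈ 8.46 m ✓

Q ≈ 0.300 m³/s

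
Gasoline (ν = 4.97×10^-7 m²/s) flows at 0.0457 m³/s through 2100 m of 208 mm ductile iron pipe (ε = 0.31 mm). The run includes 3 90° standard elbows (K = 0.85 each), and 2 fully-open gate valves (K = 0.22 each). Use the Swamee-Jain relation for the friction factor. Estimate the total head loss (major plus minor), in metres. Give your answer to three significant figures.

V = 4Q/(πD²) = 1.345 m/s; V²/2g = 0.09219 m
Re = 5.63×10^5, ε/D = 0.00149 → f = 0.02220 (Swamee-Jain)
Major: h_f = f(L/D)·V²/2g = 0.02220·10096·0.09219 = 20.67 m
Minor: ΣK = 2.99; h_m = ΣK·V²/2g = 0.2757 m
Total H_L = 20.67 + 0.2757 = 20.94 m

H_L ≈ 20.9 m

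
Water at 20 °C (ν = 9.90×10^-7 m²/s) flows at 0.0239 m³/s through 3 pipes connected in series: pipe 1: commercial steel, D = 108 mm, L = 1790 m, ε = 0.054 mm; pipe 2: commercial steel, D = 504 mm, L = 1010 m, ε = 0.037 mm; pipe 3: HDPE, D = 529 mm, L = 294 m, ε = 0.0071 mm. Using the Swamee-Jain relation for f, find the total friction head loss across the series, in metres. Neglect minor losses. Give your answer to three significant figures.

Pipe 1: V = 2.609 m/s, Re = 2.85×10^5, ε/D = 5.00×10^-4, f = 0.01840, h_1 = f(L/D)V²/2g = 105.8 m
Pipe 2: V = 0.1198 m/s, Re = 6.10×10^4, ε/D = 7.34×10^-5, f = 0.02020, h_2 = f(L/D)V²/2g = 0.02960 m
Pipe 3: V = 0.1087 m/s, Re = 5.81×10^4, ε/D = 1.34×10^-5, f = 0.02014, h_3 = f(L/D)V²/2g = 0.006745 m
Series → Q common, losses add: H = Σh = 105.8 m

H ≈ 106 m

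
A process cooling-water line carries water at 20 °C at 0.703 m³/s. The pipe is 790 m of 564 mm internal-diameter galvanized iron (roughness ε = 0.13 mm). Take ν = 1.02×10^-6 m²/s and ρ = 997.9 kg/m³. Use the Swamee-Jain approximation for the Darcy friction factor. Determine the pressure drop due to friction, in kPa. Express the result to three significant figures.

Δp ≈ 81.9 kPa

V = 4Q/(πD²) = 4·0.703/(π·0.564²) = 2.814 m/s
Re = VD/ν = 2.814·0.564/1.02×10^-6 = 1.56×10^6 → turbulent
ε/D = 0.13/564 = 2.30×10^-4
Swamee-Jain: f = 0.01480
h_f = f(L/D)V²/(2g) = 0.01480·(790/0.564)·2.814²/(2·9.81) = 8.367 m
Δp = ρg·h_f = 997.9·9.81·8.367 = 81.90 kPa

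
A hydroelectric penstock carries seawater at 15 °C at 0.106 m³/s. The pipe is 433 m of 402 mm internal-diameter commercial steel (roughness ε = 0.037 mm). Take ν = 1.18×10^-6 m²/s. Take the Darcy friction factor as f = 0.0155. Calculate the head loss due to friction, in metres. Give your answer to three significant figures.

V = 4Q/(πD²) = 4·0.106/(π·0.402²) = 0.8351 m/s
h_f = f(L/D)V²/(2g) = 0.01550·(433/0.402)·0.8351²/(2·9.81) = 0.5935 m

h_f ≈ 0.594 m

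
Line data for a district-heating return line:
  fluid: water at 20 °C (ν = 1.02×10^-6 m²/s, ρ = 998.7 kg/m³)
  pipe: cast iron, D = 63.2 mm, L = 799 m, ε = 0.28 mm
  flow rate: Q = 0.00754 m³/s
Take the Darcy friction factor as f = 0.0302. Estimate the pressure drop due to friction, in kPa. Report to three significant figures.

V = 4Q/(πD²) = 4·0.00754/(π·0.0632²) = 2.404 m/s
h_f = f(L/D)V²/(2g) = 0.03020·(799/0.0632)·2.404²/(2·9.81) = 112.4 m
Δp = ρg·h_f = 998.7·9.81·112.4 = 1101 kPa

Δp ≈ 1100 kPa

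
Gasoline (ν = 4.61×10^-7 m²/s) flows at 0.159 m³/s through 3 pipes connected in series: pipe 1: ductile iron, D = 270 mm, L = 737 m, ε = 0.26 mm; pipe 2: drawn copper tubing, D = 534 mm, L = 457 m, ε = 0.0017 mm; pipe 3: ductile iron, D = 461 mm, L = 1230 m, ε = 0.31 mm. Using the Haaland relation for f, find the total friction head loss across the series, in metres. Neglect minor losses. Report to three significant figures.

Pipe 1: V = 2.777 m/s, Re = 1.63×10^6, ε/D = 9.63×10^-4, f = 0.01966, h_1 = f(L/D)V²/2g = 21.10 m
Pipe 2: V = 0.7099 m/s, Re = 8.22×10^5, ε/D = 3.18×10^-6, f = 0.01202, h_2 = f(L/D)V²/2g = 0.2643 m
Pipe 3: V = 0.9526 m/s, Re = 9.53×10^5, ε/D = 6.72×10^-4, f = 0.01828, h_3 = f(L/D)V²/2g = 2.255 m
Series → Q common, losses add: H = Σh = 23.62 m

H ≈ 23.6 m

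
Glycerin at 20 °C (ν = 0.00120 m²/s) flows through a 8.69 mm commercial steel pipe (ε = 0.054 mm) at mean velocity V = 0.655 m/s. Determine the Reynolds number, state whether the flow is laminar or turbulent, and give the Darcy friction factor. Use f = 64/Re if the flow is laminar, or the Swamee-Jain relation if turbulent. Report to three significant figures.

Re ≈ 4.74; laminar; f = 64/Re ≈ 13.5

Re = VD/ν = 0.6550·0.00869/0.00120 = 4.74
Re < 2300 → laminar → f = 64/Re = 13.49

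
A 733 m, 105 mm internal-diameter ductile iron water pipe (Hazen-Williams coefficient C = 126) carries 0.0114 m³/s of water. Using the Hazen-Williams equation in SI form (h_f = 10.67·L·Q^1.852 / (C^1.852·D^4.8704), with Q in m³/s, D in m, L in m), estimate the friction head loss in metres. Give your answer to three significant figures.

h_f = 10.67·733·0.0114^1.852 / (126^1.852·0.105^4.8704) = 14.86 m

h_f ≈ 14.9 m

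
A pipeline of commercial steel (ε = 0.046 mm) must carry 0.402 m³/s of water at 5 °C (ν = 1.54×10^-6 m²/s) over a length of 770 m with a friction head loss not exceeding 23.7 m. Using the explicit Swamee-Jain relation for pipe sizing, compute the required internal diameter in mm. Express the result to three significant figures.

D ≈ 364 mm

Swamee-Jain (Type III): D = 0.66·[ε^1.25·(LQ²/(gh_f))^4.75 + ν·Q^9.4·(L/(gh_f))^5.2]^0.04
LQ²/(gh_f) = 0.5352; L/(gh_f) = 3.312
Term 1 = ε^1.25·(…)^4.75 = 1.95×10^-7; Term 2 = ν·Q^9.4·(…)^5.2 = 1.48×10^-7
D = 0.66·(1.95×10^-7 + 1.48×10^-7)^0.04 = 0.3639 m = 364 mm
Check: V = 3.87 m/s, Re = 9.13×10^5, f = 0.01398, h_f = 22.5 m ≈ 23.7 m ✓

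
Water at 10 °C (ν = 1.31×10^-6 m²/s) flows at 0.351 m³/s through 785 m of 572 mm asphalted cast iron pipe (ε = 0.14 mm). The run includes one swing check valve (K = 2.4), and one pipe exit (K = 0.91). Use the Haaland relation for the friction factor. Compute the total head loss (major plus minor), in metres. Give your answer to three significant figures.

V = 4Q/(πD²) = 1.366 m/s; V²/2g = 0.09509 m
Re = 5.96×10^5, ε/D = 2.45×10^-4 → f = 0.01550 (Haaland)
Major: h_f = f(L/D)·V²/2g = 0.01550·1372·0.09509 = 2.023 m
Minor: ΣK = 3.31; h_m = ΣK·V²/2g = 0.3148 m
Total H_L = 2.023 + 0.3148 = 2.338 m

H_L ≈ 2.34 m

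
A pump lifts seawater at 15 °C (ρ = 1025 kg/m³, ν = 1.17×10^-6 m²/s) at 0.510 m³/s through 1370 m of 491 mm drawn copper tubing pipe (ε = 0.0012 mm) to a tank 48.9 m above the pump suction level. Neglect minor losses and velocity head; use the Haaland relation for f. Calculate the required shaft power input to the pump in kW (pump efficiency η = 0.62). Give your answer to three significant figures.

P_shaft ≈ 502 kW

V = 4Q/(πD²) = 2.694 m/s; Re = 1.13×10^6; ε/D = 2.44×10^-6; f = 0.01139
h_f = f(L/D)V²/2g = 11.76 m
Total head H = z + h_f = 48.9 + 11.76 = 60.66 m
P_hyd = ρgQH = 1025·9.81·0.510·60.66 = 311.1 kW
P_shaft = P_hyd/η = 311.1/0.62 = 501.7 kW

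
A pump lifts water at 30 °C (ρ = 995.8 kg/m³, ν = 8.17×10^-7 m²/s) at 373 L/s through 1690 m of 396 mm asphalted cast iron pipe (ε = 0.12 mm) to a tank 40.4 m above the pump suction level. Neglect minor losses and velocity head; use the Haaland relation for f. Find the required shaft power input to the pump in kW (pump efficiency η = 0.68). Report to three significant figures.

V = 4Q/(πD²) = 3.029 m/s; Re = 1.47×10^6; ε/D = 3.03×10^-4; f = 0.01544
h_f = f(L/D)V²/2g = 30.80 m
Total head H = z + h_f = 40.4 + 30.80 = 71.20 m
P_hyd = ρgQH = 995.8·9.81·0.373·71.20 = 259.4 kW
P_shaft = P_hyd/η = 259.4/0.68 = 381.5 kW

P_shaft ≈ 382 kW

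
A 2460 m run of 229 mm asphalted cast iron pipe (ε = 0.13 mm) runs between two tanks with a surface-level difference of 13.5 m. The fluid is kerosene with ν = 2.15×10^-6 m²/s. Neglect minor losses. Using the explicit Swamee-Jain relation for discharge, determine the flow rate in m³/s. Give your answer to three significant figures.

Swamee-Jain (Type II): Q = -0.965·√(gD⁵h_f/L)·ln[ε/(3.7D) + √(3.17ν²L/(gD³h_f))]
√(gD⁵h_f/L) = √(9.81·0.229⁵·13.5/2460) = 0.005823
ε/(3.7D) = 1.53×10^-4; √(3.17ν²L/(gD³h_f)) = 1.51×10^-4
Q = -0.965·0.005823·ln(3.040×10^-4) = 0.04550 m³/s
Check: V = 1.10 m/s, Re = 1.18×10^5, f = 0.02031, h_f = 13.6 m ≈ 13.5 m ✓

Q ≈ 0.0455 m³/s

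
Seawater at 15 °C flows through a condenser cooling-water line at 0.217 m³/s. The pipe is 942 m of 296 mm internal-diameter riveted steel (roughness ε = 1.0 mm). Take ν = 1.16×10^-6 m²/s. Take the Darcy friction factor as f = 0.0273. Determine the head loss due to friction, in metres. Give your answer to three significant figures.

V = 4Q/(πD²) = 4·0.217/(π·0.296²) = 3.153 m/s
h_f = f(L/D)V²/(2g) = 0.02730·(942/0.296)·3.153²/(2·9.81) = 44.03 m

h_f ≈ 44.0 m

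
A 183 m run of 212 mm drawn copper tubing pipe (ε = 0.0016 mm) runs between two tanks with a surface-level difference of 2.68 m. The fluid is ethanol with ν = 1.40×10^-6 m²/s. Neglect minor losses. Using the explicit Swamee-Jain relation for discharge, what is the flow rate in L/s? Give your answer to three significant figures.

Q ≈ 72.5 L/s

Swamee-Jain (Type II): Q = -0.965·√(gD⁵h_f/L)·ln[ε/(3.7D) + √(3.17ν²L/(gD³h_f))]
√(gD⁵h_f/L) = √(9.81·0.212⁵·2.68/183) = 0.007844
ε/(3.7D) = 2.04×10^-6; √(3.17ν²L/(gD³h_f)) = 6.74×10^-5
Q = -0.965·0.007844·ln(6.941×10^-5) = 0.07248 m³/s
Check: V = 2.05 m/s, Re = 3.11×10^5, f = 0.01437, h_f = 2.67 m ≈ 2.68 m ✓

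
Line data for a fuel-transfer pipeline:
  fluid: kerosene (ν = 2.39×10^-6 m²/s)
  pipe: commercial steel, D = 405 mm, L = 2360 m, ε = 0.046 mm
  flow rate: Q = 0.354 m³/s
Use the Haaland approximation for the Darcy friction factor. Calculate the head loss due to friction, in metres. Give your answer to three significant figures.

h_f ≈ 32.6 m

V = 4Q/(πD²) = 4·0.354/(π·0.405²) = 2.748 m/s
Re = VD/ν = 2.748·0.405/2.39×10^-6 = 4.66×10^5 → turbulent
ε/D = 0.046/405 = 1.14×10^-4
Haaland: f = 0.01453
h_f = f(L/D)V²/(2g) = 0.01453·(2360/0.405)·2.748²/(2·9.81) = 32.58 m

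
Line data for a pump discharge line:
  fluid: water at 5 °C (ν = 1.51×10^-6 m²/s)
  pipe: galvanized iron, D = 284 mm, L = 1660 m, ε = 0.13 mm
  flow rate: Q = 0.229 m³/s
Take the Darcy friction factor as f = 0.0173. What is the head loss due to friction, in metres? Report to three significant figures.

V = 4Q/(πD²) = 4·0.229/(π·0.284²) = 3.615 m/s
h_f = f(L/D)V²/(2g) = 0.01730·(1660/0.284)·3.615²/(2·9.81) = 67.35 m

h_f ≈ 67.4 m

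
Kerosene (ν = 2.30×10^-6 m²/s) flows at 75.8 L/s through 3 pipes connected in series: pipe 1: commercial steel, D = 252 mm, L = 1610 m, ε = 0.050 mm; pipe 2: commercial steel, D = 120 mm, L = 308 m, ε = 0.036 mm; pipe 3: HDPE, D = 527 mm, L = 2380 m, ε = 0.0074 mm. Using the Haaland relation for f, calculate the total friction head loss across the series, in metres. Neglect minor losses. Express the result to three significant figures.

H ≈ 111 m

Pipe 1: V = 1.520 m/s, Re = 1.67×10^5, ε/D = 1.98×10^-4, f = 0.01729, h_1 = f(L/D)V²/2g = 13.01 m
Pipe 2: V = 6.702 m/s, Re = 3.50×10^5, ε/D = 3.00×10^-4, f = 0.01658, h_2 = f(L/D)V²/2g = 97.44 m
Pipe 3: V = 0.3475 m/s, Re = 7.96×10^4, ε/D = 1.40×10^-5, f = 0.01875, h_3 = f(L/D)V²/2g = 0.5211 m
Series → Q common, losses add: H = Σh = 111.0 m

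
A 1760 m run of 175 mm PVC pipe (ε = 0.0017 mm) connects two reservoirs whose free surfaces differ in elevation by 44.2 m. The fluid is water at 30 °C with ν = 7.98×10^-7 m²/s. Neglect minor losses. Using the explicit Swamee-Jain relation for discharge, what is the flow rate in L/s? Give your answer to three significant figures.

Swamee-Jain (Type II): Q = -0.965·√(gD⁵h_f/L)·ln[ε/(3.7D) + √(3.17ν²L/(gD³h_f))]
√(gD⁵h_f/L) = √(9.81·0.175⁵·44.2/1760) = 0.006359
ε/(3.7D) = 2.63×10^-6; √(3.17ν²L/(gD³h_f)) = 3.91×10^-5
Q = -0.965·0.006359·ln(4.173×10^-5) = 0.06188 m³/s
Check: V = 2.57 m/s, Re = 5.64×10^5, f = 0.01298, h_f = 44.0 m ≈ 44.2 m ✓

Q ≈ 61.9 L/s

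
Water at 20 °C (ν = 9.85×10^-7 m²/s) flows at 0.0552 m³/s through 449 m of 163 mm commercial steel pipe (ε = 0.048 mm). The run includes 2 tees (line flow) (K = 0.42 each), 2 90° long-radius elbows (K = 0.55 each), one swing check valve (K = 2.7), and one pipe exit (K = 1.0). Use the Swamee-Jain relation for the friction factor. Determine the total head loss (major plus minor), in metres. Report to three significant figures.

H_L ≈ 18.2 m

V = 4Q/(πD²) = 2.645 m/s; V²/2g = 0.3567 m
Re = 4.38×10^5, ε/D = 2.94×10^-4 → f = 0.01649 (Swamee-Jain)
Major: h_f = f(L/D)·V²/2g = 0.01649·2755·0.3567 = 16.20 m
Minor: ΣK = 5.64; h_m = ΣK·V²/2g = 2.012 m
Total H_L = 16.20 + 2.012 = 18.21 m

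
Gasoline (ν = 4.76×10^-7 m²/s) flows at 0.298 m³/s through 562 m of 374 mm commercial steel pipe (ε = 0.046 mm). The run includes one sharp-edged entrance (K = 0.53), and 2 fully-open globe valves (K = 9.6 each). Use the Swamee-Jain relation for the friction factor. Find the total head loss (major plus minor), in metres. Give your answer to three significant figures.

H_L ≈ 14.8 m

V = 4Q/(πD²) = 2.713 m/s; V²/2g = 0.3750 m
Re = 2.13×10^6, ε/D = 1.23×10^-4 → f = 0.01322 (Swamee-Jain)
Major: h_f = f(L/D)·V²/2g = 0.01322·1503·0.3750 = 7.450 m
Minor: ΣK = 19.7; h_m = ΣK·V²/2g = 7.399 m
Total H_L = 7.450 + 7.399 = 14.85 m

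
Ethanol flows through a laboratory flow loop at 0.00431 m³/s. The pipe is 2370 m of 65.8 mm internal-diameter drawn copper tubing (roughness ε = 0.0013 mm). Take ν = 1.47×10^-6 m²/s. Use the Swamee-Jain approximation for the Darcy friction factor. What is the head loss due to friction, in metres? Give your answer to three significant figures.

V = 4Q/(πD²) = 4·0.00431/(π·0.0658²) = 1.267 m/s
Re = VD/ν = 1.267·0.0658/1.47×10^-6 = 5.67×10^4 → turbulent
ε/D = 0.0013/65.8 = 1.98×10^-5
Swamee-Jain: f = 0.02027
h_f = f(L/D)V²/(2g) = 0.02027·(2370/0.0658)·1.267²/(2·9.81) = 59.78 m

h_f ≈ 59.8 m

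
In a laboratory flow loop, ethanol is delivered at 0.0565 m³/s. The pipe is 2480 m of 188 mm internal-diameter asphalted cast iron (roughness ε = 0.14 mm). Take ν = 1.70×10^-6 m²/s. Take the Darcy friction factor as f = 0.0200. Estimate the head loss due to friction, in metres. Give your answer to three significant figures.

V = 4Q/(πD²) = 4·0.0565/(π·0.188²) = 2.035 m/s
h_f = f(L/D)V²/(2g) = 0.02000·(2480/0.188)·2.035²/(2·9.81) = 55.71 m

h_f ≈ 55.7 m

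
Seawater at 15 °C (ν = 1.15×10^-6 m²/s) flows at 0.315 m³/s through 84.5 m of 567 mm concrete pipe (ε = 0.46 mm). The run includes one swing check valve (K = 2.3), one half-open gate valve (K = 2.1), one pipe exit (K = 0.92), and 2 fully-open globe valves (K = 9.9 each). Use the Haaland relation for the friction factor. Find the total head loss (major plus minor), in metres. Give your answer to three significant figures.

V = 4Q/(πD²) = 1.248 m/s; V²/2g = 0.07933 m
Re = 6.15×10^5, ε/D = 8.11×10^-4 → f = 0.01921 (Haaland)
Major: h_f = f(L/D)·V²/2g = 0.01921·149.0·0.07933 = 0.2271 m
Minor: ΣK = 25.1; h_m = ΣK·V²/2g = 1.993 m
Total H_L = 0.2271 + 1.993 = 2.220 m

H_L ≈ 2.22 m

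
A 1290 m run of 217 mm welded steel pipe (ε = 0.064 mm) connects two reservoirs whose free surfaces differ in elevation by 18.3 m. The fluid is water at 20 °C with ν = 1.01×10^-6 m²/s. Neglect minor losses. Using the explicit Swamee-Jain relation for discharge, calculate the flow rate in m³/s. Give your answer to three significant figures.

Swamee-Jain (Type II): Q = -0.965·√(gD⁵h_f/L)·ln[ε/(3.7D) + √(3.17ν²L/(gD³h_f))]
√(gD⁵h_f/L) = √(9.81·0.217⁵·18.3/1290) = 0.008183
ε/(3.7D) = 7.97×10^-5; √(3.17ν²L/(gD³h_f)) = 4.77×10^-5
Q = -0.965·0.008183·ln(1.274×10^-4) = 0.07082 m³/s
Check: V = 1.91 m/s, Re = 4.11×10^5, f = 0.01657, h_f = 18.4 m ≈ 18.3 m ✓

Q ≈ 0.0708 m³/s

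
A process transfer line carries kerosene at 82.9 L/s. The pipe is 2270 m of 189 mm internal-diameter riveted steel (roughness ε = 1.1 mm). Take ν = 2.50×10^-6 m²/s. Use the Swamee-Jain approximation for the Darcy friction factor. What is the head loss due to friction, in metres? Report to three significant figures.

V = 4Q/(πD²) = 4·0.0829/(π·0.189²) = 2.955 m/s
Re = VD/ν = 2.955·0.189/2.50×10^-6 = 2.23×10^5 → turbulent
ε/D = 1.1/189 = 0.00582
Swamee-Jain: f = 0.03236
h_f = f(L/D)V²/(2g) = 0.03236·(2270/0.189)·2.955²/(2·9.81) = 172.9 m

h_f ≈ 173 m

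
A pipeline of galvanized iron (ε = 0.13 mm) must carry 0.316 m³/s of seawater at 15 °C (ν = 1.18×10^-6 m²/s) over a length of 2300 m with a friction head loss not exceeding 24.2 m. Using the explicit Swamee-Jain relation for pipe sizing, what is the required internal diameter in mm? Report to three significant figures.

Swamee-Jain (Type III): D = 0.66·[ε^1.25·(LQ²/(gh_f))^4.75 + ν·Q^9.4·(L/(gh_f))^5.2]^0.04
LQ²/(gh_f) = 0.9674; L/(gh_f) = 9.688
Term 1 = ε^1.25·(…)^4.75 = 1.19×10^-5; Term 2 = ν·Q^9.4·(…)^5.2 = 3.14×10^-6
D = 0.66·(1.19×10^-5 + 3.14×10^-6)^0.04 = 0.4232 m = 423 mm
Check: V = 2.25 m/s, Re = 8.06×10^5, f = 0.01598, h_f = 22.3 m ≈ 24.2 m ✓

D ≈ 423 mm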